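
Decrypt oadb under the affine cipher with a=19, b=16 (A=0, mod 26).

egnr

The inverse of 19 mod 26 is 11, since 19·11=209≡1. Apply D(y)=11·(y−16) mod 26:
o(14): 11·(14−16)=-22≡4 → e
a(0): 11·(0−16)=-176≡6 → g
d(3): 11·(3−16)=-143≡13 → n
b(1): 11·(1−16)=-165≡17 → r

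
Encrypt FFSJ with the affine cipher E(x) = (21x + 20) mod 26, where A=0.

F(5): 21·5+20=125≡21 → V
F(5): 21·5+20=125≡21 → V
S(18): 21·18+20=398≡8 → I
J(9): 21·9+20=209≡1 → B

VVIB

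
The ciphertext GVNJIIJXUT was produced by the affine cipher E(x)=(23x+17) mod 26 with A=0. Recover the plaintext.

VQKUDDUYZI

The inverse of 23 mod 26 is 17, since 23·17=391≡1. Apply D(y)=17·(y−17) mod 26:
G(6): 17·(6−17)=-187≡21 → V
V(21): 17·(21−17)=68≡16 → Q
N(13): 17·(13−17)=-68≡10 → K
J(9): 17·(9−17)=-136≡20 → U
I(8): 17·(8−17)=-153≡3 → D
I(8): 17·(8−17)=-153≡3 → D
J(9): 17·(9−17)=-136≡20 → U
X(23): 17·(23−17)=102≡24 → Y
U(20): 17·(20−17)=51≡25 → Z
T(19): 17·(19−17)=34≡8 → I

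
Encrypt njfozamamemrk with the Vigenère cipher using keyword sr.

Repeat the key across the message: srsrsrsrsrsrs
n(13)+s(18): 31≡5 → f
j(9)+r(17): 26≡0 → a
f(5)+s(18): 23 → x
o(14)+r(17): 31≡5 → f
z(25)+s(18): 43≡17 → r
a(0)+r(17): 17 → r
m(12)+s(18): 30≡4 → e
a(0)+r(17): 17 → r
m(12)+s(18): 30≡4 → e
e(4)+r(17): 21 → v
m(12)+s(18): 30≡4 → e
r(17)+r(17): 34≡8 → i
k(10)+s(18): 28≡2 → c

faxfrrereveic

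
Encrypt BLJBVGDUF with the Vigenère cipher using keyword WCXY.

XNGZRIASB

Repeat the key across the message: WCXYWCXYW
B(1)+W(22): 23 → X
L(11)+C(2): 13 → N
J(9)+X(23): 32≡6 → G
B(1)+Y(24): 25 → Z
V(21)+W(22): 43≡17 → R
G(6)+C(2): 8 → I
D(3)+X(23): 26≡0 → A
U(20)+Y(24): 44≡18 → S
F(5)+W(22): 27≡1 → B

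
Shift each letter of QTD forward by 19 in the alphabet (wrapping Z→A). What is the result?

Q(16): 16+19=35≡9 → J
T(19): 19+19=38≡12 → M
D(3): 3+19=22 → W

JMW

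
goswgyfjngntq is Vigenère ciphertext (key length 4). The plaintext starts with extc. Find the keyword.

crzu

Subtract each crib letter from the matching ciphertext letter (mod 26):
g(6)−e(4)=2 → c
o(14)−x(23)=-9≡17 → r
s(18)−t(19)=-1≡25 → z
w(22)−c(2)=20 → u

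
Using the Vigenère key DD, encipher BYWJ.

Repeat the key across the message: DDDD
B(1)+D(3): 4 → E
Y(24)+D(3): 27≡1 → B
W(22)+D(3): 25 → Z
J(9)+D(3): 12 → M

EBZM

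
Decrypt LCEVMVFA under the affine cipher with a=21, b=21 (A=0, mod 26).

The inverse of 21 mod 26 is 5, since 21·5=105≡1. Apply D(y)=5·(y−21) mod 26:
L(11): 5·(11−21)=-50≡2 → C
C(2): 5·(2−21)=-95≡9 → J
E(4): 5·(4−21)=-85≡19 → T
V(21): 5·(21−21)=0 → A
M(12): 5·(12−21)=-45≡7 → H
V(21): 5·(21−21)=0 → A
F(5): 5·(5−21)=-80≡24 → Y
A(0): 5·(0−21)=-105≡25 → Z

CJTAHAYZ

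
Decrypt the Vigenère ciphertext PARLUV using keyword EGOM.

LUDZQP

Repeat the key across the ciphertext: EGOMEG
P(15)−E(4): 11 → L
A(0)−G(6): -6≡20 → U
R(17)−O(14): 3 → D
L(11)−M(12): -1≡25 → Z
U(20)−E(4): 16 → Q
V(21)−G(6): 15 → P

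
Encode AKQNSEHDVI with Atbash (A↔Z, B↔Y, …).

A(0) → Z(25)
K(10) → P(15)
Q(16) → J(9)
N(13) → M(12)
S(18) → H(7)
E(4) → V(21)
H(7) → S(18)
D(3) → W(22)
V(21) → E(4)
I(8) → R(17)

ZPJMHVSWER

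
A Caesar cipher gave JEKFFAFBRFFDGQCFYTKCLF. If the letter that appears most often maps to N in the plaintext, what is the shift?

The most frequent ciphertext letter is F (appears 7 times).
F is position 5; N is position 13.
Shift = -8≡18.

18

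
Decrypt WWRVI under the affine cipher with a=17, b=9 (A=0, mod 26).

The inverse of 17 mod 26 is 23, since 17·23=391≡1. Apply D(y)=23·(y−9) mod 26:
W(22): 23·(22−9)=299≡13 → N
W(22): 23·(22−9)=299≡13 → N
R(17): 23·(17−9)=184≡2 → C
V(21): 23·(21−9)=276≡16 → Q
I(8): 23·(8−9)=-23≡3 → D

NNCQD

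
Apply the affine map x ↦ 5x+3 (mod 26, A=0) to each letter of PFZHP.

ACYMA

P(15): 5·15+3=78≡0 → A
F(5): 5·5+3=28≡2 → C
Z(25): 5·25+3=128≡24 → Y
H(7): 5·7+3=38≡12 → M
P(15): 5·15+3=78≡0 → A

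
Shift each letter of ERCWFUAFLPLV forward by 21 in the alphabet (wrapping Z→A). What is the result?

E(4): 4+21=25 → Z
R(17): 17+21=38≡12 → M
C(2): 2+21=23 → X
W(22): 22+21=43≡17 → R
F(5): 5+21=26≡0 → A
U(20): 20+21=41≡15 → P
A(0): 0+21=21 → V
F(5): 5+21=26≡0 → A
L(11): 11+21=32≡6 → G
P(15): 15+21=36≡10 → K
L(11): 11+21=32≡6 → G
V(21): 21+21=42≡16 → Q

ZMXRAPVAGKGQ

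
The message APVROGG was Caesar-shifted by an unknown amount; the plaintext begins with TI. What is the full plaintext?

From the crib: A(0)−T(19)=-19≡7, so the shift is 7.
Subtract 7 from each ciphertext letter:
A(0): 0−7=-7≡19 → T
P(15): 15−7=8 → I
V(21): 21−7=14 → O
R(17): 17−7=10 → K
O(14): 14−7=7 → H
G(6): 6−7=-1≡25 → Z
G(6): 6−7=-1≡25 → Z

TIOKHZZ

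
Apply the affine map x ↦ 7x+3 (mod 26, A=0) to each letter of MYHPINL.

M(12): 7·12+3=87≡9 → J
Y(24): 7·24+3=171≡15 → P
H(7): 7·7+3=52≡0 → A
P(15): 7·15+3=108≡4 → E
I(8): 7·8+3=59≡7 → H
N(13): 7·13+3=94≡16 → Q
L(11): 7·11+3=80≡2 → C

JPAEHQC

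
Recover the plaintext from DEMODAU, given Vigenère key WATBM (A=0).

Repeat the key across the ciphertext: WATBMWA
D(3)−W(22): -19≡7 → H
E(4)−A(0): 4 → E
M(12)−T(19): -7≡19 → T
O(14)−B(1): 13 → N
D(3)−M(12): -9≡17 → R
A(0)−W(22): -22≡4 → E
U(20)−A(0): 20 → U

HETNREU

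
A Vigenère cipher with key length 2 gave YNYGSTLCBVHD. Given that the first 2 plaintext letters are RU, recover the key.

HT

Subtract each crib letter from the matching ciphertext letter (mod 26):
Y(24)−R(17)=7 → H
N(13)−U(20)=-7≡19 → T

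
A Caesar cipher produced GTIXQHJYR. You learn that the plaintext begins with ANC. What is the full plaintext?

ANCRKBDSL

From the crib: G(6)−A(0)=6, so the shift is 6.
Subtract 6 from each ciphertext letter:
G(6): 6−6=0 → A
T(19): 19−6=13 → N
I(8): 8−6=2 → C
X(23): 23−6=17 → R
Q(16): 16−6=10 → K
H(7): 7−6=1 → B
J(9): 9−6=3 → D
Y(24): 24−6=18 → S
R(17): 17−6=11 → L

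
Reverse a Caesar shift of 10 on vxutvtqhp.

v(21): 21−10=11 → l
x(23): 23−10=13 → n
u(20): 20−10=10 → k
t(19): 19−10=9 → j
v(21): 21−10=11 → l
t(19): 19−10=9 → j
q(16): 16−10=6 → g
h(7): 7−10=-3≡23 → x
p(15): 15−10=5 → f

lnkjljgxf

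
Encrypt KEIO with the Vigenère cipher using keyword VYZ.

Repeat the key across the message: VYZV
K(10)+V(21): 31≡5 → F
E(4)+Y(24): 28≡2 → C
I(8)+Z(25): 33≡7 → H
O(14)+V(21): 35≡9 → J

FCHJ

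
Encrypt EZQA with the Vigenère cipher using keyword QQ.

UPGQ

Repeat the key across the message: QQQQ
E(4)+Q(16): 20 → U
Z(25)+Q(16): 41≡15 → P
Q(16)+Q(16): 32≡6 → G
A(0)+Q(16): 16 → Q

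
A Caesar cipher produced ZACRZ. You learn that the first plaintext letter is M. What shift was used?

From the crib: Z(25)−M(12)=13, so the shift is 13.

13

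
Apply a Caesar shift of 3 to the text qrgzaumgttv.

tujcdxpjwwy

q(16): 16+3=19 → t
r(17): 17+3=20 → u
g(6): 6+3=9 → j
z(25): 25+3=28≡2 → c
a(0): 0+3=3 → d
u(20): 20+3=23 → x
m(12): 12+3=15 → p
g(6): 6+3=9 → j
t(19): 19+3=22 → w
t(19): 19+3=22 → w
v(21): 21+3=24 → y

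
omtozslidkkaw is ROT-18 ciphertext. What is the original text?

wubwhatqlssie

o(14): 14−18=-4≡22 → w
m(12): 12−18=-6≡20 → u
t(19): 19−18=1 → b
o(14): 14−18=-4≡22 → w
z(25): 25−18=7 → h
s(18): 18−18=0 → a
l(11): 11−18=-7≡19 → t
i(8): 8−18=-10≡16 → q
d(3): 3−18=-15≡11 → l
k(10): 10−18=-8≡18 → s
k(10): 10−18=-8≡18 → s
a(0): 0−18=-18≡8 → i
w(22): 22−18=4 → e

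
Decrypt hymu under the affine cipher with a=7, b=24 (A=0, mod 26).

facs

The inverse of 7 mod 26 is 15, since 7·15=105≡1. Apply D(y)=15·(y−24) mod 26:
h(7): 15·(7−24)=-255≡5 → f
y(24): 15·(24−24)=0 → a
m(12): 15·(12−24)=-180≡2 → c
u(20): 15·(20−24)=-60≡18 → s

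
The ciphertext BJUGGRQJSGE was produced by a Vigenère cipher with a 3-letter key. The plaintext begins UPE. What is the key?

Subtract each crib letter from the matching ciphertext letter (mod 26):
B(1)−U(20)=-19≡7 → H
J(9)−P(15)=-6≡20 → U
U(20)−E(4)=16 → Q

HUQ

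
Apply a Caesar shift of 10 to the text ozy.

yji

o(14): 14+10=24 → y
z(25): 25+10=35≡9 → j
y(24): 24+10=34≡8 → i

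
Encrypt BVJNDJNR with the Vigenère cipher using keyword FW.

Repeat the key across the message: FWFWFWFW
B(1)+F(5): 6 → G
V(21)+W(22): 43≡17 → R
J(9)+F(5): 14 → O
N(13)+W(22): 35≡9 → J
D(3)+F(5): 8 → I
J(9)+W(22): 31≡5 → F
N(13)+F(5): 18 → S
R(17)+W(22): 39≡13 → N

GROJIFSN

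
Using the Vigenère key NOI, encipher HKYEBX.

Repeat the key across the message: NOINOI
H(7)+N(13): 20 → U
K(10)+O(14): 24 → Y
Y(24)+I(8): 32≡6 → G
E(4)+N(13): 17 → R
B(1)+O(14): 15 → P
X(23)+I(8): 31≡5 → F

UYGRPF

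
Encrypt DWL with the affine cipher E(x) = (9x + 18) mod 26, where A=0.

D(3): 9·3+18=45≡19 → T
W(22): 9·22+18=216≡8 → I
L(11): 9·11+18=117≡13 → N

TIN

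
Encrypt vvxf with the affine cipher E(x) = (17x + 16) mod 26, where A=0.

v(21): 17·21+16=373≡9 → j
v(21): 17·21+16=373≡9 → j
x(23): 17·23+16=407≡17 → r
f(5): 17·5+16=101≡23 → x

jjrx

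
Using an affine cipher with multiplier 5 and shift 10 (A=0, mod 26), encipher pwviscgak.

p(15): 5·15+10=85≡7 → h
w(22): 5·22+10=120≡16 → q
v(21): 5·21+10=115≡11 → l
i(8): 5·8+10=50≡24 → y
s(18): 5·18+10=100≡22 → w
c(2): 5·2+10=20 → u
g(6): 5·6+10=40≡14 → o
a(0): 5·0+10=10 → k
k(10): 5·10+10=60≡8 → i

hqlywuoki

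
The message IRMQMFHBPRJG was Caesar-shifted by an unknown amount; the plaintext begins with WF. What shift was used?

From the crib: I(8)−W(22)=-14≡12, so the shift is 12.

12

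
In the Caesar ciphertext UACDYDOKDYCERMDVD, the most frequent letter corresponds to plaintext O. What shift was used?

The most frequent ciphertext letter is D (appears 5 times).
D is position 3; O is position 14.
Shift = -11≡15.

15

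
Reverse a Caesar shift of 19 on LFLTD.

SMSAK

L(11): 11−19=-8≡18 → S
F(5): 5−19=-14≡12 → M
L(11): 11−19=-8≡18 → S
T(19): 19−19=0 → A
D(3): 3−19=-16≡10 → K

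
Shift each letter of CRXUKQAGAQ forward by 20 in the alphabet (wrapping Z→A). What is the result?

C(2): 2+20=22 → W
R(17): 17+20=37≡11 → L
X(23): 23+20=43≡17 → R
U(20): 20+20=40≡14 → O
K(10): 10+20=30≡4 → E
Q(16): 16+20=36≡10 → K
A(0): 0+20=20 → U
G(6): 6+20=26≡0 → A
A(0): 0+20=20 → U
Q(16): 16+20=36≡10 → K

WLROEKUAUK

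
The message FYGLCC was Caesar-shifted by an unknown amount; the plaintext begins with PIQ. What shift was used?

16

From the crib: F(5)−P(15)=-10≡16, so the shift is 16.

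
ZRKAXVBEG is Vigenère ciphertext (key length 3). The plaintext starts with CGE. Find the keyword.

XLG

Subtract each crib letter from the matching ciphertext letter (mod 26):
Z(25)−C(2)=23 → X
R(17)−G(6)=11 → L
K(10)−E(4)=6 → G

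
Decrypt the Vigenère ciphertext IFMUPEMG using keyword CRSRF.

GOUDKCVO

Repeat the key across the ciphertext: CRSRFCRS
I(8)−C(2): 6 → G
F(5)−R(17): -12≡14 → O
M(12)−S(18): -6≡20 → U
U(20)−R(17): 3 → D
P(15)−F(5): 10 → K
E(4)−C(2): 2 → C
M(12)−R(17): -5≡21 → V
G(6)−S(18): -12≡14 → O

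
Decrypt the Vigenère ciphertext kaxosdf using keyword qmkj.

uonfcrv

Repeat the key across the ciphertext: qmkjqmk
k(10)−q(16): -6≡20 → u
a(0)−m(12): -12≡14 → o
x(23)−k(10): 13 → n
o(14)−j(9): 5 → f
s(18)−q(16): 2 → c
d(3)−m(12): -9≡17 → r
f(5)−k(10): -5≡21 → v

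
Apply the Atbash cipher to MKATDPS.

NPZGWKH

M(12) → N(13)
K(10) → P(15)
A(0) → Z(25)
T(19) → G(6)
D(3) → W(22)
P(15) → K(10)
S(18) → H(7)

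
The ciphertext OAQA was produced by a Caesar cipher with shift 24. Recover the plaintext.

O(14): 14−24=-10≡16 → Q
A(0): 0−24=-24≡2 → C
Q(16): 16−24=-8≡18 → S
A(0): 0−24=-24≡2 → C

QCSC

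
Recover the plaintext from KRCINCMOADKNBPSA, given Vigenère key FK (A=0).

Repeat the key across the ciphertext: FKFKFKFKFKFKFKFK
K(10)−F(5): 5 → F
R(17)−K(10): 7 → H
C(2)−F(5): -3≡23 → X
I(8)−K(10): -2≡24 → Y
N(13)−F(5): 8 → I
C(2)−K(10): -8≡18 → S
M(12)−F(5): 7 → H
O(14)−K(10): 4 → E
A(0)−F(5): -5≡21 → V
D(3)−K(10): -7≡19 → T
K(10)−F(5): 5 → F
N(13)−K(10): 3 → D
B(1)−F(5): -4≡22 → W
P(15)−K(10): 5 → F
S(18)−F(5): 13 → N
A(0)−K(10): -10≡16 → Q

FHXYISHEVTFDWFNQ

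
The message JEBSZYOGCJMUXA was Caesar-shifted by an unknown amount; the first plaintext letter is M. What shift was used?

23

From the crib: J(9)−M(12)=-3≡23, so the shift is 23.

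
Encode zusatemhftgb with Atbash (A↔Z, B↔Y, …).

z(25) → a(0)
u(20) → f(5)
s(18) → h(7)
a(0) → z(25)
t(19) → g(6)
e(4) → v(21)
m(12) → n(13)
h(7) → s(18)
f(5) → u(20)
t(19) → g(6)
g(6) → t(19)
b(1) → y(24)

afhzgvnsugty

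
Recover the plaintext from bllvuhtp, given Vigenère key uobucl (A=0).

hxkbswzb

Repeat the key across the ciphertext: uobucluo
b(1)−u(20): -19≡7 → h
l(11)−o(14): -3≡23 → x
l(11)−b(1): 10 → k
v(21)−u(20): 1 → b
u(20)−c(2): 18 → s
h(7)−l(11): -4≡22 → w
t(19)−u(20): -1≡25 → z
p(15)−o(14): 1 → b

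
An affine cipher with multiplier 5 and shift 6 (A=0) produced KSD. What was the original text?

GSP

The inverse of 5 mod 26 is 21, since 5·21=105≡1. Apply D(y)=21·(y−6) mod 26:
K(10): 21·(10−6)=84≡6 → G
S(18): 21·(18−6)=252≡18 → S
D(3): 21·(3−6)=-63≡15 → P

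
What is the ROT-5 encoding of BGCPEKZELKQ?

GLHUJPEJQPV

B(1): 1+5=6 → G
G(6): 6+5=11 → L
C(2): 2+5=7 → H
P(15): 15+5=20 → U
E(4): 4+5=9 → J
K(10): 10+5=15 → P
Z(25): 25+5=30≡4 → E
E(4): 4+5=9 → J
L(11): 11+5=16 → Q
K(10): 10+5=15 → P
Q(16): 16+5=21 → V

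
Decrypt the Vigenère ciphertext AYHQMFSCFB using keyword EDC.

Repeat the key across the ciphertext: EDCEDCEDCE
A(0)−E(4): -4≡22 → W
Y(24)−D(3): 21 → V
H(7)−C(2): 5 → F
Q(16)−E(4): 12 → M
M(12)−D(3): 9 → J
F(5)−C(2): 3 → D
S(18)−E(4): 14 → O
C(2)−D(3): -1≡25 → Z
F(5)−C(2): 3 → D
B(1)−E(4): -3≡23 → X

WVFMJDOZDX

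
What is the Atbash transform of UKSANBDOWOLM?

U(20) → F(5)
K(10) → P(15)
S(18) → H(7)
A(0) → Z(25)
N(13) → M(12)
B(1) → Y(24)
D(3) → W(22)
O(14) → L(11)
W(22) → D(3)
O(14) → L(11)
L(11) → O(14)
M(12) → N(13)

FPHZMYWLDLON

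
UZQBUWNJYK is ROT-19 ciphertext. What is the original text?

BGXIBDUQFR

U(20): 20−19=1 → B
Z(25): 25−19=6 → G
Q(16): 16−19=-3≡23 → X
B(1): 1−19=-18≡8 → I
U(20): 20−19=1 → B
W(22): 22−19=3 → D
N(13): 13−19=-6≡20 → U
J(9): 9−19=-10≡16 → Q
Y(24): 24−19=5 → F
K(10): 10−19=-9≡17 → R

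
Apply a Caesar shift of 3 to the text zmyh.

cpbk

z(25): 25+3=28≡2 → c
m(12): 12+3=15 → p
y(24): 24+3=27≡1 → b
h(7): 7+3=10 → k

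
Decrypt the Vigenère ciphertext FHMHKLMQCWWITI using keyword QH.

Repeat the key across the ciphertext: QHQHQHQHQHQHQH
F(5)−Q(16): -11≡15 → P
H(7)−H(7): 0 → A
M(12)−Q(16): -4≡22 → W
H(7)−H(7): 0 → A
K(10)−Q(16): -6≡20 → U
L(11)−H(7): 4 → E
M(12)−Q(16): -4≡22 → W
Q(16)−H(7): 9 → J
C(2)−Q(16): -14≡12 → M
W(22)−H(7): 15 → P
W(22)−Q(16): 6 → G
I(8)−H(7): 1 → B
T(19)−Q(16): 3 → D
I(8)−H(7): 1 → B

PAWAUEWJMPGBDB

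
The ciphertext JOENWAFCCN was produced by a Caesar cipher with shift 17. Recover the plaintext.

SXNWFJOLLW

J(9): 9−17=-8≡18 → S
O(14): 14−17=-3≡23 → X
E(4): 4−17=-13≡13 → N
N(13): 13−17=-4≡22 → W
W(22): 22−17=5 → F
A(0): 0−17=-17≡9 → J
F(5): 5−17=-12≡14 → O
C(2): 2−17=-15≡11 → L
C(2): 2−17=-15≡11 → L
N(13): 13−17=-4≡22 → W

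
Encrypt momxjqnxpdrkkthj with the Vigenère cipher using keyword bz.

nnnwkpowqcsjlsii

Repeat the key across the message: bzbzbzbzbzbzbzbz
m(12)+b(1): 13 → n
o(14)+z(25): 39≡13 → n
m(12)+b(1): 13 → n
x(23)+z(25): 48≡22 → w
j(9)+b(1): 10 → k
q(16)+z(25): 41≡15 → p
n(13)+b(1): 14 → o
x(23)+z(25): 48≡22 → w
p(15)+b(1): 16 → q
d(3)+z(25): 28≡2 → c
r(17)+b(1): 18 → s
k(10)+z(25): 35≡9 → j
k(10)+b(1): 11 → l
t(19)+z(25): 44≡18 → s
h(7)+b(1): 8 → i
j(9)+z(25): 34≡8 → i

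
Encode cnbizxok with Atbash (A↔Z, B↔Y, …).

xmyraclp

c(2) → x(23)
n(13) → m(12)
b(1) → y(24)
i(8) → r(17)
z(25) → a(0)
x(23) → c(2)
o(14) → l(11)
k(10) → p(15)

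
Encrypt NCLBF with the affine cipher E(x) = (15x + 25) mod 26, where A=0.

N(13): 15·13+25=220≡12 → M
C(2): 15·2+25=55≡3 → D
L(11): 15·11+25=190≡8 → I
B(1): 15·1+25=40≡14 → O
F(5): 15·5+25=100≡22 → W

MDIOW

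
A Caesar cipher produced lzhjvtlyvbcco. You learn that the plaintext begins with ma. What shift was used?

25

From the crib: l(11)−m(12)=-1≡25, so the shift is 25.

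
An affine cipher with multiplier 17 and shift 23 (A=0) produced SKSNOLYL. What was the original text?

PNPEBKXK

The inverse of 17 mod 26 is 23, since 17·23=391≡1. Apply D(y)=23·(y−23) mod 26:
S(18): 23·(18−23)=-115≡15 → P
K(10): 23·(10−23)=-299≡13 → N
S(18): 23·(18−23)=-115≡15 → P
N(13): 23·(13−23)=-230≡4 → E
O(14): 23·(14−23)=-207≡1 → B
L(11): 23·(11−23)=-276≡10 → K
Y(24): 23·(24−23)=23 → X
L(11): 23·(11−23)=-276≡10 → K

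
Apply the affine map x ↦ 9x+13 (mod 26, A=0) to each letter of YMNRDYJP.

Y(24): 9·24+13=229≡21 → V
M(12): 9·12+13=121≡17 → R
N(13): 9·13+13=130≡0 → A
R(17): 9·17+13=166≡10 → K
D(3): 9·3+13=40≡14 → O
Y(24): 9·24+13=229≡21 → V
J(9): 9·9+13=94≡16 → Q
P(15): 9·15+13=148≡18 → S

VRAKOVQS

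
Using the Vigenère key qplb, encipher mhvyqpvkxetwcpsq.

cwgzgeglntexsedr

Repeat the key across the message: qplbqplbqplbqplb
m(12)+q(16): 28≡2 → c
h(7)+p(15): 22 → w
v(21)+l(11): 32≡6 → g
y(24)+b(1): 25 → z
q(16)+q(16): 32≡6 → g
p(15)+p(15): 30≡4 → e
v(21)+l(11): 32≡6 → g
k(10)+b(1): 11 → l
x(23)+q(16): 39≡13 → n
e(4)+p(15): 19 → t
t(19)+l(11): 30≡4 → e
w(22)+b(1): 23 → x
c(2)+q(16): 18 → s
p(15)+p(15): 30≡4 → e
s(18)+l(11): 29≡3 → d
q(16)+b(1): 17 → r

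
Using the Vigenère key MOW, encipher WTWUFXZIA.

Repeat the key across the message: MOWMOWMOW
W(22)+M(12): 34≡8 → I
T(19)+O(14): 33≡7 → H
W(22)+W(22): 44≡18 → S
U(20)+M(12): 32≡6 → G
F(5)+O(14): 19 → T
X(23)+W(22): 45≡19 → T
Z(25)+M(12): 37≡11 → L
I(8)+O(14): 22 → W
A(0)+W(22): 22 → W

IHSGTTLWW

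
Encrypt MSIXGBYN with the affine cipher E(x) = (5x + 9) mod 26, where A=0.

M(12): 5·12+9=69≡17 → R
S(18): 5·18+9=99≡21 → V
I(8): 5·8+9=49≡23 → X
X(23): 5·23+9=124≡20 → U
G(6): 5·6+9=39≡13 → N
B(1): 5·1+9=14 → O
Y(24): 5·24+9=129≡25 → Z
N(13): 5·13+9=74≡22 → W

RVXUNOZW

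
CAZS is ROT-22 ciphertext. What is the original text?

GEDW

C(2): 2−22=-20≡6 → G
A(0): 0−22=-22≡4 → E
Z(25): 25−22=3 → D
S(18): 18−22=-4≡22 → W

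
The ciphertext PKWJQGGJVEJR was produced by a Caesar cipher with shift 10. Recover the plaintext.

FAMZGWWZLUZH

P(15): 15−10=5 → F
K(10): 10−10=0 → A
W(22): 22−10=12 → M
J(9): 9−10=-1≡25 → Z
Q(16): 16−10=6 → G
G(6): 6−10=-4≡22 → W
G(6): 6−10=-4≡22 → W
J(9): 9−10=-1≡25 → Z
V(21): 21−10=11 → L
E(4): 4−10=-6≡20 → U
J(9): 9−10=-1≡25 → Z
R(17): 17−10=7 → H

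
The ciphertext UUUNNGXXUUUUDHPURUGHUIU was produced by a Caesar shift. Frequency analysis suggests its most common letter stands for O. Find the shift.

The most frequent ciphertext letter is U (appears 11 times).
U is position 20; O is position 14.
Shift = 6.

6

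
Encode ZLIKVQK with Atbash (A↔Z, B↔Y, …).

Z(25) → A(0)
L(11) → O(14)
I(8) → R(17)
K(10) → P(15)
V(21) → E(4)
Q(16) → J(9)
K(10) → P(15)

AORPEJP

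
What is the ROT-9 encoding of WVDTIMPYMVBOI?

FEMCRVYHVEKXR

W(22): 22+9=31≡5 → F
V(21): 21+9=30≡4 → E
D(3): 3+9=12 → M
T(19): 19+9=28≡2 → C
I(8): 8+9=17 → R
M(12): 12+9=21 → V
P(15): 15+9=24 → Y
Y(24): 24+9=33≡7 → H
M(12): 12+9=21 → V
V(21): 21+9=30≡4 → E
B(1): 1+9=10 → K
O(14): 14+9=23 → X
I(8): 8+9=17 → R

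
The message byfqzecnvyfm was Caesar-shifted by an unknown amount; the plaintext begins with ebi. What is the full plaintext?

From the crib: b(1)−e(4)=-3≡23, so the shift is 23.
Subtract 23 from each ciphertext letter:
b(1): 1−23=-22≡4 → e
y(24): 24−23=1 → b
f(5): 5−23=-18≡8 → i
q(16): 16−23=-7≡19 → t
z(25): 25−23=2 → c
e(4): 4−23=-19≡7 → h
c(2): 2−23=-21≡5 → f
n(13): 13−23=-10≡16 → q
v(21): 21−23=-2≡24 → y
y(24): 24−23=1 → b
f(5): 5−23=-18≡8 → i
m(12): 12−23=-11≡15 → p

ebitchfqybip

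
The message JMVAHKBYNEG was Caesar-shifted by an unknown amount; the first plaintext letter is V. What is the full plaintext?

VYHMTWNKZQS

From the crib: J(9)−V(21)=-12≡14, so the shift is 14.
Subtract 14 from each ciphertext letter:
J(9): 9−14=-5≡21 → V
M(12): 12−14=-2≡24 → Y
V(21): 21−14=7 → H
A(0): 0−14=-14≡12 → M
H(7): 7−14=-7≡19 → T
K(10): 10−14=-4≡22 → W
B(1): 1−14=-13≡13 → N
Y(24): 24−14=10 → K
N(13): 13−14=-1≡25 → Z
E(4): 4−14=-10≡16 → Q
G(6): 6−14=-8≡18 → S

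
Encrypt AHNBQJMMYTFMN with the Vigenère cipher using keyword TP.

TWGQJYFBRIYBG

Repeat the key across the message: TPTPTPTPTPTPT
A(0)+T(19): 19 → T
H(7)+P(15): 22 → W
N(13)+T(19): 32≡6 → G
B(1)+P(15): 16 → Q
Q(16)+T(19): 35≡9 → J
J(9)+P(15): 24 → Y
M(12)+T(19): 31≡5 → F
M(12)+P(15): 27≡1 → B
Y(24)+T(19): 43≡17 → R
T(19)+P(15): 34≡8 → I
F(5)+T(19): 24 → Y
M(12)+P(15): 27≡1 → B
N(13)+T(19): 32≡6 → G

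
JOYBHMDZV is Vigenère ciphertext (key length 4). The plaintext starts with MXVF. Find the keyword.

XRDW

Subtract each crib letter from the matching ciphertext letter (mod 26):
J(9)−M(12)=-3≡23 → X
O(14)−X(23)=-9≡17 → R
Y(24)−V(21)=3 → D
B(1)−F(5)=-4≡22 → W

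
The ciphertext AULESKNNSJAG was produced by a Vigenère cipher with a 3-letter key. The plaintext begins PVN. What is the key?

Subtract each crib letter from the matching ciphertext letter (mod 26):
A(0)−P(15)=-15≡11 → L
U(20)−V(21)=-1≡25 → Z
L(11)−N(13)=-2≡24 → Y

LZY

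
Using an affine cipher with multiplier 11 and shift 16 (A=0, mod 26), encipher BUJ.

BCL

B(1): 11·1+16=27≡1 → B
U(20): 11·20+16=236≡2 → C
J(9): 11·9+16=115≡11 → L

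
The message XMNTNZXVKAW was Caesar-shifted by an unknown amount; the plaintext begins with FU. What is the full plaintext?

From the crib: X(23)−F(5)=18, so the shift is 18.
Subtract 18 from each ciphertext letter:
X(23): 23−18=5 → F
M(12): 12−18=-6≡20 → U
N(13): 13−18=-5≡21 → V
T(19): 19−18=1 → B
N(13): 13−18=-5≡21 → V
Z(25): 25−18=7 → H
X(23): 23−18=5 → F
V(21): 21−18=3 → D
K(10): 10−18=-8≡18 → S
A(0): 0−18=-18≡8 → I
W(22): 22−18=4 → E

FUVBVHFDSIE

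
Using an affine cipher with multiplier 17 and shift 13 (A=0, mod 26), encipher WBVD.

W(22): 17·22+13=387≡23 → X
B(1): 17·1+13=30≡4 → E
V(21): 17·21+13=370≡6 → G
D(3): 17·3+13=64≡12 → M

XEGM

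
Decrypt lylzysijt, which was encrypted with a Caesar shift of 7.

l(11): 11−7=4 → e
y(24): 24−7=17 → r
l(11): 11−7=4 → e
z(25): 25−7=18 → s
y(24): 24−7=17 → r
s(18): 18−7=11 → l
i(8): 8−7=1 → b
j(9): 9−7=2 → c
t(19): 19−7=12 → m

eresrlbcm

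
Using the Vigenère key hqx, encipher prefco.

whbmsl

Repeat the key across the message: hqxhqx
p(15)+h(7): 22 → w
r(17)+q(16): 33≡7 → h
e(4)+x(23): 27≡1 → b
f(5)+h(7): 12 → m
c(2)+q(16): 18 → s
o(14)+x(23): 37≡11 → l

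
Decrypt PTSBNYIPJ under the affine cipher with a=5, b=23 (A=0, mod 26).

OUZGYVXOS

The inverse of 5 mod 26 is 21, since 5·21=105≡1. Apply D(y)=21·(y−23) mod 26:
P(15): 21·(15−23)=-168≡14 → O
T(19): 21·(19−23)=-84≡20 → U
S(18): 21·(18−23)=-105≡25 → Z
B(1): 21·(1−23)=-462≡6 → G
N(13): 21·(13−23)=-210≡24 → Y
Y(24): 21·(24−23)=21 → V
I(8): 21·(8−23)=-315≡23 → X
P(15): 21·(15−23)=-168≡14 → O
J(9): 21·(9−23)=-294≡18 → S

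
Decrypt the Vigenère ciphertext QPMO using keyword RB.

ZOVN

Repeat the key across the ciphertext: RBRB
Q(16)−R(17): -1≡25 → Z
P(15)−B(1): 14 → O
M(12)−R(17): -5≡21 → V
O(14)−B(1): 13 → N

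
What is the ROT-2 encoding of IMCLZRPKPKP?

KOENBTRMRMR

I(8): 8+2=10 → K
M(12): 12+2=14 → O
C(2): 2+2=4 → E
L(11): 11+2=13 → N
Z(25): 25+2=27≡1 → B
R(17): 17+2=19 → T
P(15): 15+2=17 → R
K(10): 10+2=12 → M
P(15): 15+2=17 → R
K(10): 10+2=12 → M
P(15): 15+2=17 → R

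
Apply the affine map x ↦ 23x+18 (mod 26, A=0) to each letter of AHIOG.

A(0): 23·0+18=18 → S
H(7): 23·7+18=179≡23 → X
I(8): 23·8+18=202≡20 → U
O(14): 23·14+18=340≡2 → C
G(6): 23·6+18=156≡0 → A

SXUCA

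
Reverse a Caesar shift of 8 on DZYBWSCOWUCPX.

D(3): 3−8=-5≡21 → V
Z(25): 25−8=17 → R
Y(24): 24−8=16 → Q
B(1): 1−8=-7≡19 → T
W(22): 22−8=14 → O
S(18): 18−8=10 → K
C(2): 2−8=-6≡20 → U
O(14): 14−8=6 → G
W(22): 22−8=14 → O
U(20): 20−8=12 → M
C(2): 2−8=-6≡20 → U
P(15): 15−8=7 → H
X(23): 23−8=15 → P

VRQTOKUGOMUHP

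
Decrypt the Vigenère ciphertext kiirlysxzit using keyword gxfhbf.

eldkktmaubs

Repeat the key across the ciphertext: gxfhbfgxfhb
k(10)−g(6): 4 → e
i(8)−x(23): -15≡11 → l
i(8)−f(5): 3 → d
r(17)−h(7): 10 → k
l(11)−b(1): 10 → k
y(24)−f(5): 19 → t
s(18)−g(6): 12 → m
x(23)−x(23): 0 → a
z(25)−f(5): 20 → u
i(8)−h(7): 1 → b
t(19)−b(1): 18 → s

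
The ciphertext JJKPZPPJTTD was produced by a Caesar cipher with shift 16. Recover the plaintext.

TTUZJZZTDDN

J(9): 9−16=-7≡19 → T
J(9): 9−16=-7≡19 → T
K(10): 10−16=-6≡20 → U
P(15): 15−16=-1≡25 → Z
Z(25): 25−16=9 → J
P(15): 15−16=-1≡25 → Z
P(15): 15−16=-1≡25 → Z
J(9): 9−16=-7≡19 → T
T(19): 19−16=3 → D
T(19): 19−16=3 → D
D(3): 3−16=-13≡13 → N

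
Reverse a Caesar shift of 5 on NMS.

IHN

N(13): 13−5=8 → I
M(12): 12−5=7 → H
S(18): 18−5=13 → N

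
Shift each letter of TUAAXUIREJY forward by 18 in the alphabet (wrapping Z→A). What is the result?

LMSSPMAJWBQ

T(19): 19+18=37≡11 → L
U(20): 20+18=38≡12 → M
A(0): 0+18=18 → S
A(0): 0+18=18 → S
X(23): 23+18=41≡15 → P
U(20): 20+18=38≡12 → M
I(8): 8+18=26≡0 → A
R(17): 17+18=35≡9 → J
E(4): 4+18=22 → W
J(9): 9+18=27≡1 → B
Y(24): 24+18=42≡16 → Q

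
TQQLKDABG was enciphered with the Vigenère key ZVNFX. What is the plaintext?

UVDGNEFOB

Repeat the key across the ciphertext: ZVNFXZVNF
T(19)−Z(25): -6≡20 → U
Q(16)−V(21): -5≡21 → V
Q(16)−N(13): 3 → D
L(11)−F(5): 6 → G
K(10)−X(23): -13≡13 → N
D(3)−Z(25): -22≡4 → E
A(0)−V(21): -21≡5 → F
B(1)−N(13): -12≡14 → O
G(6)−F(5): 1 → B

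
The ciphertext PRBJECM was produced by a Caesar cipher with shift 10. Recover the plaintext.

P(15): 15−10=5 → F
R(17): 17−10=7 → H
B(1): 1−10=-9≡17 → R
J(9): 9−10=-1≡25 → Z
E(4): 4−10=-6≡20 → U
C(2): 2−10=-8≡18 → S
M(12): 12−10=2 → C

FHRZUSC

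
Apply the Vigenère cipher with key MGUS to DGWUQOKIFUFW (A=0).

PMQMCUEARAZO

Repeat the key across the message: MGUSMGUSMGUS
D(3)+M(12): 15 → P
G(6)+G(6): 12 → M
W(22)+U(20): 42≡16 → Q
U(20)+S(18): 38≡12 → M
Q(16)+M(12): 28≡2 → C
O(14)+G(6): 20 → U
K(10)+U(20): 30≡4 → E
I(8)+S(18): 26≡0 → A
F(5)+M(12): 17 → R
U(20)+G(6): 26≡0 → A
F(5)+U(20): 25 → Z
W(22)+S(18): 40≡14 → O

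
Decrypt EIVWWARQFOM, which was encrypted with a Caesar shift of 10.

UYLMMQHGVEC

E(4): 4−10=-6≡20 → U
I(8): 8−10=-2≡24 → Y
V(21): 21−10=11 → L
W(22): 22−10=12 → M
W(22): 22−10=12 → M
A(0): 0−10=-10≡16 → Q
R(17): 17−10=7 → H
Q(16): 16−10=6 → G
F(5): 5−10=-5≡21 → V
O(14): 14−10=4 → E
M(12): 12−10=2 → C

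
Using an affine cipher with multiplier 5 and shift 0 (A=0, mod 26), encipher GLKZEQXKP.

G(6): 5·6+0=30≡4 → E
L(11): 5·11+0=55≡3 → D
K(10): 5·10+0=50≡24 → Y
Z(25): 5·25+0=125≡21 → V
E(4): 5·4+0=20 → U
Q(16): 5·16+0=80≡2 → C
X(23): 5·23+0=115≡11 → L
K(10): 5·10+0=50≡24 → Y
P(15): 5·15+0=75≡23 → X

EDYVUCLYX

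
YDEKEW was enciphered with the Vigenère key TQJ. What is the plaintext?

Repeat the key across the ciphertext: TQJTQJ
Y(24)−T(19): 5 → F
D(3)−Q(16): -13≡13 → N
E(4)−J(9): -5≡21 → V
K(10)−T(19): -9≡17 → R
E(4)−Q(16): -12≡14 → O
W(22)−J(9): 13 → N

FNVRON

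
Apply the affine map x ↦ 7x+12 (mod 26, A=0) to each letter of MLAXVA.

M(12): 7·12+12=96≡18 → S
L(11): 7·11+12=89≡11 → L
A(0): 7·0+12=12 → M
X(23): 7·23+12=173≡17 → R
V(21): 7·21+12=159≡3 → D
A(0): 7·0+12=12 → M

SLMRDM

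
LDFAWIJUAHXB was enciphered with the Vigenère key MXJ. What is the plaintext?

ZGWOZZXXRVAS

Repeat the key across the ciphertext: MXJMXJMXJMXJ
L(11)−M(12): -1≡25 → Z
D(3)−X(23): -20≡6 → G
F(5)−J(9): -4≡22 → W
A(0)−M(12): -12≡14 → O
W(22)−X(23): -1≡25 → Z
I(8)−J(9): -1≡25 → Z
J(9)−M(12): -3≡23 → X
U(20)−X(23): -3≡23 → X
A(0)−J(9): -9≡17 → R
H(7)−M(12): -5≡21 → V
X(23)−X(23): 0 → A
B(1)−J(9): -8≡18 → S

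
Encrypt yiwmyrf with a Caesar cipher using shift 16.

y(24): 24+16=40≡14 → o
i(8): 8+16=24 → y
w(22): 22+16=38≡12 → m
m(12): 12+16=28≡2 → c
y(24): 24+16=40≡14 → o
r(17): 17+16=33≡7 → h
f(5): 5+16=21 → v

oymcohv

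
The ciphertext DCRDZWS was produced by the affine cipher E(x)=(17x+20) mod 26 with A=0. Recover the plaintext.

The inverse of 17 mod 26 is 23, since 17·23=391≡1. Apply D(y)=23·(y−20) mod 26:
D(3): 23·(3−20)=-391≡25 → Z
C(2): 23·(2−20)=-414≡2 → C
R(17): 23·(17−20)=-69≡9 → J
D(3): 23·(3−20)=-391≡25 → Z
Z(25): 23·(25−20)=115≡11 → L
W(22): 23·(22−20)=46≡20 → U
S(18): 23·(18−20)=-46≡6 → G

ZCJZLUG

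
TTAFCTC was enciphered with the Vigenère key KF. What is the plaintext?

Repeat the key across the ciphertext: KFKFKFK
T(19)−K(10): 9 → J
T(19)−F(5): 14 → O
A(0)−K(10): -10≡16 → Q
F(5)−F(5): 0 → A
C(2)−K(10): -8≡18 → S
T(19)−F(5): 14 → O
C(2)−K(10): -8≡18 → S

JOQASOS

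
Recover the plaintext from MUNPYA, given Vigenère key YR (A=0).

ODPYAJ

Repeat the key across the ciphertext: YRYRYR
M(12)−Y(24): -12≡14 → O
U(20)−R(17): 3 → D
N(13)−Y(24): -11≡15 → P
P(15)−R(17): -2≡24 → Y
Y(24)−Y(24): 0 → A
A(0)−R(17): -17≡9 → J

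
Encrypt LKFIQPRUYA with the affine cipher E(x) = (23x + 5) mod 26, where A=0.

YBQHJMGXLF

L(11): 23·11+5=258≡24 → Y
K(10): 23·10+5=235≡1 → B
F(5): 23·5+5=120≡16 → Q
I(8): 23·8+5=189≡7 → H
Q(16): 23·16+5=373≡9 → J
P(15): 23·15+5=350≡12 → M
R(17): 23·17+5=396≡6 → G
U(20): 23·20+5=465≡23 → X
Y(24): 23·24+5=557≡11 → L
A(0): 23·0+5=5 → F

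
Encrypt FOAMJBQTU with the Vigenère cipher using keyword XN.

CBXZGONGR

Repeat the key across the message: XNXNXNXNX
F(5)+X(23): 28≡2 → C
O(14)+N(13): 27≡1 → B
A(0)+X(23): 23 → X
M(12)+N(13): 25 → Z
J(9)+X(23): 32≡6 → G
B(1)+N(13): 14 → O
Q(16)+X(23): 39≡13 → N
T(19)+N(13): 32≡6 → G
U(20)+X(23): 43≡17 → R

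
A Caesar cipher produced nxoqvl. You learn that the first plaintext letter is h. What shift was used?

6

From the crib: n(13)−h(7)=6, so the shift is 6.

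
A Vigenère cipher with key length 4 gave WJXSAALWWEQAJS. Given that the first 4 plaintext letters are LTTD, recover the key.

Subtract each crib letter from the matching ciphertext letter (mod 26):
W(22)−L(11)=11 → L
J(9)−T(19)=-10≡16 → Q
X(23)−T(19)=4 → E
S(18)−D(3)=15 → P

LQEP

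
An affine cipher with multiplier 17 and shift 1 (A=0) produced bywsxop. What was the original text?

ajpbmnk

The inverse of 17 mod 26 is 23, since 17·23=391≡1. Apply D(y)=23·(y−1) mod 26:
b(1): 23·(1−1)=0 → a
y(24): 23·(24−1)=529≡9 → j
w(22): 23·(22−1)=483≡15 → p
s(18): 23·(18−1)=391≡1 → b
x(23): 23·(23−1)=506≡12 → m
o(14): 23·(14−1)=299≡13 → n
p(15): 23·(15−1)=322≡10 → k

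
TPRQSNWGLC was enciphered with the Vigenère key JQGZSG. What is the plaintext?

Repeat the key across the ciphertext: JQGZSGJQGZ
T(19)−J(9): 10 → K
P(15)−Q(16): -1≡25 → Z
R(17)−G(6): 11 → L
Q(16)−Z(25): -9≡17 → R
S(18)−S(18): 0 → A
N(13)−G(6): 7 → H
W(22)−J(9): 13 → N
G(6)−Q(16): -10≡16 → Q
L(11)−G(6): 5 → F
C(2)−Z(25): -23≡3 → D

KZLRAHNQFD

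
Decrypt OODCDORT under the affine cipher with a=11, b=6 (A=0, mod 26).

The inverse of 11 mod 26 is 19, since 11·19=209≡1. Apply D(y)=19·(y−6) mod 26:
O(14): 19·(14−6)=152≡22 → W
O(14): 19·(14−6)=152≡22 → W
D(3): 19·(3−6)=-57≡21 → V
C(2): 19·(2−6)=-76≡2 → C
D(3): 19·(3−6)=-57≡21 → V
O(14): 19·(14−6)=152≡22 → W
R(17): 19·(17−6)=209≡1 → B
T(19): 19·(19−6)=247≡13 → N

WWVCVWBN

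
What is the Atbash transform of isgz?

rhta

i(8) → r(17)
s(18) → h(7)
g(6) → t(19)
z(25) → a(0)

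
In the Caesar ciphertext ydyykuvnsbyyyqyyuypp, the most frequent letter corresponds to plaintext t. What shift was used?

The most frequent ciphertext letter is y (appears 9 times).
y is position 24; t is position 19.
Shift = 5.

5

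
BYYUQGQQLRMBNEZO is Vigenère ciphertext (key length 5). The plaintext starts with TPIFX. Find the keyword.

Subtract each crib letter from the matching ciphertext letter (mod 26):
B(1)−T(19)=-18≡8 → I
Y(24)−P(15)=9 → J
Y(24)−I(8)=16 → Q
U(20)−F(5)=15 → P
Q(16)−X(23)=-7≡19 → T

IJQPT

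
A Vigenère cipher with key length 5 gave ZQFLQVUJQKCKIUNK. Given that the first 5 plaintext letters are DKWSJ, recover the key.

WGJTH

Subtract each crib letter from the matching ciphertext letter (mod 26):
Z(25)−D(3)=22 → W
Q(16)−K(10)=6 → G
F(5)−W(22)=-17≡9 → J
L(11)−S(18)=-7≡19 → T
Q(16)−J(9)=7 → H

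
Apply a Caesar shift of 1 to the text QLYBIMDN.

RMZCJNEO

Q(16): 16+1=17 → R
L(11): 11+1=12 → M
Y(24): 24+1=25 → Z
B(1): 1+1=2 → C
I(8): 8+1=9 → J
M(12): 12+1=13 → N
D(3): 3+1=4 → E
N(13): 13+1=14 → O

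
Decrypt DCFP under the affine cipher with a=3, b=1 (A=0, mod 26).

The inverse of 3 mod 26 is 9, since 3·9=27≡1. Apply D(y)=9·(y−1) mod 26:
D(3): 9·(3−1)=18 → S
C(2): 9·(2−1)=9 → J
F(5): 9·(5−1)=36≡10 → K
P(15): 9·(15−1)=126≡22 → W

SJKW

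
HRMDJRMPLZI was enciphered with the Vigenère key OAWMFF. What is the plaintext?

TRQREMYPPND

Repeat the key across the ciphertext: OAWMFFOAWMF
H(7)−O(14): -7≡19 → T
R(17)−A(0): 17 → R
M(12)−W(22): -10≡16 → Q
D(3)−M(12): -9≡17 → R
J(9)−F(5): 4 → E
R(17)−F(5): 12 → M
M(12)−O(14): -2≡24 → Y
P(15)−A(0): 15 → P
L(11)−W(22): -11≡15 → P
Z(25)−M(12): 13 → N
I(8)−F(5): 3 → D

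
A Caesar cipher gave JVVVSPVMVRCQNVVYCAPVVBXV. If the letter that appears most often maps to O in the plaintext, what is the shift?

The most frequent ciphertext letter is V (appears 10 times).
V is position 21; O is position 14.
Shift = 7.

7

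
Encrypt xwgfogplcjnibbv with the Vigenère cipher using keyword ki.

Repeat the key across the message: kikikikikikikik
x(23)+k(10): 33≡7 → h
w(22)+i(8): 30≡4 → e
g(6)+k(10): 16 → q
f(5)+i(8): 13 → n
o(14)+k(10): 24 → y
g(6)+i(8): 14 → o
p(15)+k(10): 25 → z
l(11)+i(8): 19 → t
c(2)+k(10): 12 → m
j(9)+i(8): 17 → r
n(13)+k(10): 23 → x
i(8)+i(8): 16 → q
b(1)+k(10): 11 → l
b(1)+i(8): 9 → j
v(21)+k(10): 31≡5 → f

heqnyoztmrxqljf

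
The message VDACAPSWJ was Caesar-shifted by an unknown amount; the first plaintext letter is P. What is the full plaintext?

From the crib: V(21)−P(15)=6, so the shift is 6.
Subtract 6 from each ciphertext letter:
V(21): 21−6=15 → P
D(3): 3−6=-3≡23 → X
A(0): 0−6=-6≡20 → U
C(2): 2−6=-4≡22 → W
A(0): 0−6=-6≡20 → U
P(15): 15−6=9 → J
S(18): 18−6=12 → M
W(22): 22−6=16 → Q
J(9): 9−6=3 → D

PXUWUJMQD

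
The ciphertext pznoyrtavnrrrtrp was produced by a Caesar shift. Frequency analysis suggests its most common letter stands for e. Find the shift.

The most frequent ciphertext letter is r (appears 5 times).
r is position 17; e is position 4.
Shift = 13.

13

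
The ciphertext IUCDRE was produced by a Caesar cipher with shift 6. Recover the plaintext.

I(8): 8−6=2 → C
U(20): 20−6=14 → O
C(2): 2−6=-4≡22 → W
D(3): 3−6=-3≡23 → X
R(17): 17−6=11 → L
E(4): 4−6=-2≡24 → Y

COWXLY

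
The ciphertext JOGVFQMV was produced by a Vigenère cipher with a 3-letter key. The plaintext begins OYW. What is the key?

VQK

Subtract each crib letter from the matching ciphertext letter (mod 26):
J(9)−O(14)=-5≡21 → V
O(14)−Y(24)=-10≡16 → Q
G(6)−W(22)=-16≡10 → K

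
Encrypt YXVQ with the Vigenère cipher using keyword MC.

Repeat the key across the message: MCMC
Y(24)+M(12): 36≡10 → K
X(23)+C(2): 25 → Z
V(21)+M(12): 33≡7 → H
Q(16)+C(2): 18 → S

KZHS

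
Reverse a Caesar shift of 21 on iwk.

nbp

i(8): 8−21=-13≡13 → n
w(22): 22−21=1 → b
k(10): 10−21=-11≡15 → p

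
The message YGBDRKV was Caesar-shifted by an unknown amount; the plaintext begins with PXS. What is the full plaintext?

From the crib: Y(24)−P(15)=9, so the shift is 9.
Subtract 9 from each ciphertext letter:
Y(24): 24−9=15 → P
G(6): 6−9=-3≡23 → X
B(1): 1−9=-8≡18 → S
D(3): 3−9=-6≡20 → U
R(17): 17−9=8 → I
K(10): 10−9=1 → B
V(21): 21−9=12 → M

PXSUIBM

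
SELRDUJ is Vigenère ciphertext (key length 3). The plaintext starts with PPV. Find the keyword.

DPQ

Subtract each crib letter from the matching ciphertext letter (mod 26):
S(18)−P(15)=3 → D
E(4)−P(15)=-11≡15 → P
L(11)−V(21)=-10≡16 → Q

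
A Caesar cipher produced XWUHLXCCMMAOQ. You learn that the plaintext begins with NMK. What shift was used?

10

From the crib: X(23)−N(13)=10, so the shift is 10.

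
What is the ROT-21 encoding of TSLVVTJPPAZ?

ONGQQOEKKVU

T(19): 19+21=40≡14 → O
S(18): 18+21=39≡13 → N
L(11): 11+21=32≡6 → G
V(21): 21+21=42≡16 → Q
V(21): 21+21=42≡16 → Q
T(19): 19+21=40≡14 → O
J(9): 9+21=30≡4 → E
P(15): 15+21=36≡10 → K
P(15): 15+21=36≡10 → K
A(0): 0+21=21 → V
Z(25): 25+21=46≡20 → U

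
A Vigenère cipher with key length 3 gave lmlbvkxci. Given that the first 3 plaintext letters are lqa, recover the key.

awl

Subtract each crib letter from the matching ciphertext letter (mod 26):
l(11)−l(11)=0 → a
m(12)−q(16)=-4≡22 → w
l(11)−a(0)=11 → l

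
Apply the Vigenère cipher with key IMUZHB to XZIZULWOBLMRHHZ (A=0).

Repeat the key across the message: IMUZHBIMUZHBIMU
X(23)+I(8): 31≡5 → F
Z(25)+M(12): 37≡11 → L
I(8)+U(20): 28≡2 → C
Z(25)+Z(25): 50≡24 → Y
U(20)+H(7): 27≡1 → B
L(11)+B(1): 12 → M
W(22)+I(8): 30≡4 → E
O(14)+M(12): 26≡0 → A
B(1)+U(20): 21 → V
L(11)+Z(25): 36≡10 → K
M(12)+H(7): 19 → T
R(17)+B(1): 18 → S
H(7)+I(8): 15 → P
H(7)+M(12): 19 → T
Z(25)+U(20): 45≡19 → T

FLCYBMEAVKTSPTT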